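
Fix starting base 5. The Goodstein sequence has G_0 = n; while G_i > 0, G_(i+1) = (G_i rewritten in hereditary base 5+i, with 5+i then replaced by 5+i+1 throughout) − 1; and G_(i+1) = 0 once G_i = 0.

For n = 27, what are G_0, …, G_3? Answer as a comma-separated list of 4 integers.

27, 37, 49, 63

base 5: 27 = 5^2 + 2; at 6: 6^2 + 2 = 38; next = 37
base 6: 37 = 6^2 + 1; at 7: 7^2 + 1 = 50; next = 49
base 7: 49 = 7^2; at 8: 8^2 = 64; next = 63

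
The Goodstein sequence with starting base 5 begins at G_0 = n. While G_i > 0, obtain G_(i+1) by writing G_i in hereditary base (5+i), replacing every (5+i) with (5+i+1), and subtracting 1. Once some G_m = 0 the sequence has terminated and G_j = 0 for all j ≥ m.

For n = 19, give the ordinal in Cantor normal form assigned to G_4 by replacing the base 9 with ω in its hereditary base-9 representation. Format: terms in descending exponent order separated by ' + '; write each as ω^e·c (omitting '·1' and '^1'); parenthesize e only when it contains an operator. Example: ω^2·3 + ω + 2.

G_0 = 19. HB_5(19) = 3·5 + 4. Bump = 22. G_1 = 21.
G_1 = 21. HB_6(21) = 3·6 + 3. Bump = 24. G_2 = 23.
G_2 = 23. HB_7(23) = 3·7 + 2. Bump = 26. G_3 = 25.
G_3 = 25. HB_8(25) = 3·8 + 1. Bump = 28. G_4 = 27.
G_4 = 27. HB_9(27) = 3·9. Bump = 30. G_5 = 29.

ω·3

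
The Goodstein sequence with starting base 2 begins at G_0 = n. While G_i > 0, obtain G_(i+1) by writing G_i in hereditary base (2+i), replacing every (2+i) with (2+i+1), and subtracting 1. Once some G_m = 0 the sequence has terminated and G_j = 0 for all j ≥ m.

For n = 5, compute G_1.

27

i=0: 5 = 2^2 + 1 (b=2); 2→3: 3^3 + 1 = 28; 28−1 = 27
i=1: 27 = 3^3 (b=3); 3→4: 4^4 = 256; 256−1 = 255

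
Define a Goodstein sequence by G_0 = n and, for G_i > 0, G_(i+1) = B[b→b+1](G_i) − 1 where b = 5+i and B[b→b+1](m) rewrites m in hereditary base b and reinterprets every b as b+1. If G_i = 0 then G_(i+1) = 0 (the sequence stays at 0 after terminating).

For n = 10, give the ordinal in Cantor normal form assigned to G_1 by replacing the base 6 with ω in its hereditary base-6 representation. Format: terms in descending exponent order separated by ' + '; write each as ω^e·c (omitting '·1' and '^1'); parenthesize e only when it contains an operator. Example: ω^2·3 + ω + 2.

10 —HB5→ 2·5 —bump→ 2·6 = 12 —(−1)→ 11
11 —HB6→ 6 + 5 —bump→ 7 + 5 = 12 —(−1)→ 11

ω + 5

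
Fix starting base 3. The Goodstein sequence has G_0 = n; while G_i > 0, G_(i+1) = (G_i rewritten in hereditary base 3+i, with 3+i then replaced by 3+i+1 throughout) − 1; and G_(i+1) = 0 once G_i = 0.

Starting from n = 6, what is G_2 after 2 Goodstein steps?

6 —HB3→ 2·3 —bump→ 2·4 = 8 —(−1)→ 7
7 —HB4→ 4 + 3 —bump→ 5 + 3 = 8 —(−1)→ 7

7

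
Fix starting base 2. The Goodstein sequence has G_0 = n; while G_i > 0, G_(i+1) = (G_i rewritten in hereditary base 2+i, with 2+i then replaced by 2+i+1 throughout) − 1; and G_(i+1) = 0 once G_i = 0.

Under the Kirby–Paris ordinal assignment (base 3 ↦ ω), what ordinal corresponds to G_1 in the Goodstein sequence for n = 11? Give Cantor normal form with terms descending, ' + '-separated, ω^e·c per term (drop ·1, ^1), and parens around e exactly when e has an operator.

G_0=11  [base 2] 2^(2 + 1) + 2 + 1  →[2↦3]→  3^(3 + 1) + 3 + 1 = 85  −1 ⇒ G_1=84
G_1=84  [base 3] 3^(3 + 1) + 3  →[3↦4]→  4^(4 + 1) + 4 = 1028  −1 ⇒ G_2=1027

ω^(ω + 1) + ω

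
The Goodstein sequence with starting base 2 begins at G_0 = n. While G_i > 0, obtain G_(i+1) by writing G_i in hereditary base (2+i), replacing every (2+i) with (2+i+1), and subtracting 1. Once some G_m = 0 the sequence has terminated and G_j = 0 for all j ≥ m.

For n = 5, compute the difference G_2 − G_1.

step 0: 5 = 2^2 + 1; sub 3 for 2: 3^3 + 1; = 28; G_1 = 28−1 = 27
step 1: 27 = 3^3; sub 4 for 3: 4^4; = 256; G_2 = 256−1 = 255

228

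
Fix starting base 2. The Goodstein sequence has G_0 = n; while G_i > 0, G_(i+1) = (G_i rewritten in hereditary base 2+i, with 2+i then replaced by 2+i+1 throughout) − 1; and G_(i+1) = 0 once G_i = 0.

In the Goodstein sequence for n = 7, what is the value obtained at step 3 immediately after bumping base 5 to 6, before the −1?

46658

step 0: 7 = 2^2 + 2 + 1; sub 3 for 2: 3^3 + 3 + 1; = 31; G_1 = 31−1 = 30
step 1: 30 = 3^3 + 3; sub 4 for 3: 4^4 + 4; = 260; G_2 = 260−1 = 259
step 2: 259 = 4^4 + 3; sub 5 for 4: 5^5 + 3; = 3128; G_3 = 3128−1 = 3127
step 3: 3127 = 5^5 + 2; sub 6 for 5: 6^6 + 2; = 46658; G_4 = 46658−1 = 46657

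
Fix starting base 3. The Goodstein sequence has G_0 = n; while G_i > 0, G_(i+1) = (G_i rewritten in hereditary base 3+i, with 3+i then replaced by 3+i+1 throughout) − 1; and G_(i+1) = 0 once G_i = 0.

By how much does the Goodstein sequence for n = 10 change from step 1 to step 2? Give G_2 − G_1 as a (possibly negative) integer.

8

step 0: 10 = 3^2 + 1; sub 4 for 3: 4^2 + 1; = 17; G_1 = 17−1 = 16
step 1: 16 = 4^2; sub 5 for 4: 5^2; = 25; G_2 = 25−1 = 24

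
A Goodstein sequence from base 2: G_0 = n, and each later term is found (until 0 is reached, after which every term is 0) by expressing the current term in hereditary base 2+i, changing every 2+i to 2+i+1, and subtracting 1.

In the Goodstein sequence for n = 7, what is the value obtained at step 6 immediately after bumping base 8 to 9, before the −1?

37665880

step 0: 7 = 2^2 + 2 + 1; sub 3 for 2: 3^3 + 3 + 1; = 31; G_1 = 31−1 = 30
step 1: 30 = 3^3 + 3; sub 4 for 3: 4^4 + 4; = 260; G_2 = 260−1 = 259
step 2: 259 = 4^4 + 3; sub 5 for 4: 5^5 + 3; = 3128; G_3 = 3128−1 = 3127
step 3: 3127 = 5^5 + 2; sub 6 for 5: 6^6 + 2; = 46658; G_4 = 46658−1 = 46657
step 4: 46657 = 6^6 + 1; sub 7 for 6: 7^7 + 1; = 823544; G_5 = 823544−1 = 823543
step 5: 823543 = 7^7; sub 8 for 7: 8^8; = 16777216; G_6 = 16777216−1 = 16777215
step 6: 16777215 = 7·8^7 + 7·8^6 + 7·8^5 + 7·8^4 + 7·8^3 + 7·8^2 + 7·8 + 7; sub 9 for 8: 7·9^7 + 7·9^6 + 7·9^5 + 7·9^4 + 7·9^3 + 7·9^2 + 7·9 + 7; = 37665880; G_7 = 37665880−1 = 37665879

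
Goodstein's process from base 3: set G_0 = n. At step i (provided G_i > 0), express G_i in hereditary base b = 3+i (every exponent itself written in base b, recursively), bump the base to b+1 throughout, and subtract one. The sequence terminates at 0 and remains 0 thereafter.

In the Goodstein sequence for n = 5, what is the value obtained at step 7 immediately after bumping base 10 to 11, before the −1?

[0] 5 ≡ 3 + 2 (base 3). Lift 4: 6. −1: 5.
[1] 5 ≡ 4 + 1 (base 4). Lift 5: 6. −1: 5.
[2] 5 ≡ 5 (base 5). Lift 6: 6. −1: 5.
[3] 5 ≡ 5 (base 6). Lift 7: 5. −1: 4.
[4] 4 ≡ 4 (base 7). Lift 8: 4. −1: 3.
[5] 3 ≡ 3 (base 8). Lift 9: 3. −1: 2.
[6] 2 ≡ 2 (base 9). Lift 10: 2. −1: 1.

1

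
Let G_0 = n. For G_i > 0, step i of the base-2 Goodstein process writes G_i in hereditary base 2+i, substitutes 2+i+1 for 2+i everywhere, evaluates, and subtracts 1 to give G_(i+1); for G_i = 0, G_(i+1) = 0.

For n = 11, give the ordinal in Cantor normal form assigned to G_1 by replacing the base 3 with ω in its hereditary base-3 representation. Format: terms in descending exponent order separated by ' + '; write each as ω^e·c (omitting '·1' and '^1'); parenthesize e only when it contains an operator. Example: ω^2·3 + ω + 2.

G_0 = 11. HB_2(11) = 2^(2 + 1) + 2 + 1. Bump = 85. G_1 = 84.
G_1 = 84. HB_3(84) = 3^(3 + 1) + 3. Bump = 1028. G_2 = 1027.

ω^(ω + 1) + ω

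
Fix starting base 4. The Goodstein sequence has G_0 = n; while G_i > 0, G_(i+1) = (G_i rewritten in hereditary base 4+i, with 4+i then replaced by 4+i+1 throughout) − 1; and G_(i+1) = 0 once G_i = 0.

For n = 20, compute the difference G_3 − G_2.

12

(0) 20|_4 = 4^2 + 4 ↦ 5^2 + 5|_5 = 30 ⇒ 29
(1) 29|_5 = 5^2 + 4 ↦ 6^2 + 4|_6 = 40 ⇒ 39
(2) 39|_6 = 6^2 + 3 ↦ 7^2 + 3|_7 = 52 ⇒ 51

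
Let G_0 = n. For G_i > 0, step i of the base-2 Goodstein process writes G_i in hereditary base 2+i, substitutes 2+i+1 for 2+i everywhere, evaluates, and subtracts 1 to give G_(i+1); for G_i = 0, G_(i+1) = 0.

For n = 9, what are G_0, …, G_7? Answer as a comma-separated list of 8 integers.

9, 81, 1023, 9842, 140743, 2471826, 50333399, 1162263921

9 —HB2→ 2^(2 + 1) + 1 —bump→ 3^(3 + 1) + 1 = 82 —(−1)→ 81
81 —HB3→ 3^(3 + 1) —bump→ 4^(4 + 1) = 1024 —(−1)→ 1023
1023 —HB4→ 3·4^4 + 3·4^3 + 3·4^2 + 3·4 + 3 —bump→ 3·5^5 + 3·5^3 + 3·5^2 + 3·5 + 3 = 9843 —(−1)→ 9842
9842 —HB5→ 3·5^5 + 3·5^3 + 3·5^2 + 3·5 + 2 —bump→ 3·6^6 + 3·6^3 + 3·6^2 + 3·6 + 2 = 140744 —(−1)→ 140743
140743 —HB6→ 3·6^6 + 3·6^3 + 3·6^2 + 3·6 + 1 —bump→ 3·7^7 + 3·7^3 + 3·7^2 + 3·7 + 1 = 2471827 —(−1)→ 2471826
2471826 —HB7→ 3·7^7 + 3·7^3 + 3·7^2 + 3·7 —bump→ 3·8^8 + 3·8^3 + 3·8^2 + 3·8 = 50333400 —(−1)→ 50333399
50333399 —HB8→ 3·8^8 + 3·8^3 + 3·8^2 + 2·8 + 7 —bump→ 3·9^9 + 3·9^3 + 3·9^2 + 2·9 + 7 = 1162263922 —(−1)→ 1162263921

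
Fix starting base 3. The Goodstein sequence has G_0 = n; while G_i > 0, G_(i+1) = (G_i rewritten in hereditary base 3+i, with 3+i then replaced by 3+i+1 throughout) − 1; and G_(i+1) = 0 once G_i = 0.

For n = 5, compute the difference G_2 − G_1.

0

(0) 5|_3 = 3 + 2 ↦ 4 + 2|_4 = 6 ⇒ 5
(1) 5|_4 = 4 + 1 ↦ 5 + 1|_5 = 6 ⇒ 5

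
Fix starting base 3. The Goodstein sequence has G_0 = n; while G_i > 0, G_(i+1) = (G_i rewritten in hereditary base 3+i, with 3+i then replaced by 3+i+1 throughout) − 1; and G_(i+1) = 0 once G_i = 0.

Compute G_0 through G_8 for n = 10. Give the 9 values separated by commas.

i=0: 10 = 3^2 + 1 (b=3); 3→4: 4^2 + 1 = 17; 17−1 = 16
i=1: 16 = 4^2 (b=4); 4→5: 5^2 = 25; 25−1 = 24
i=2: 24 = 4·5 + 4 (b=5); 5→6: 4·6 + 4 = 28; 28−1 = 27
i=3: 27 = 4·6 + 3 (b=6); 6→7: 4·7 + 3 = 31; 31−1 = 30
i=4: 30 = 4·7 + 2 (b=7); 7→8: 4·8 + 2 = 34; 34−1 = 33
i=5: 33 = 4·8 + 1 (b=8); 8→9: 4·9 + 1 = 37; 37−1 = 36
i=6: 36 = 4·9 (b=9); 9→10: 4·10 = 40; 40−1 = 39
i=7: 39 = 3·10 + 9 (b=10); 10→11: 3·11 + 9 = 42; 42−1 = 41

10, 16, 24, 27, 30, 33, 36, 39, 41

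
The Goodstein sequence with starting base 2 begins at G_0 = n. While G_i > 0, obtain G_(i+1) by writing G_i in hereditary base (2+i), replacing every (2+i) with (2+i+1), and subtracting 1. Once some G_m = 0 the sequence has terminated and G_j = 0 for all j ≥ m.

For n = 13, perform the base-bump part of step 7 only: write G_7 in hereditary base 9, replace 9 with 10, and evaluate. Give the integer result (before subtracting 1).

100000003326

13 —HB2→ 2^(2 + 1) + 2^2 + 1 —bump→ 3^(3 + 1) + 3^3 + 1 = 109 —(−1)→ 108
108 —HB3→ 3^(3 + 1) + 3^3 —bump→ 4^(4 + 1) + 4^4 = 1280 —(−1)→ 1279
1279 —HB4→ 4^(4 + 1) + 3·4^3 + 3·4^2 + 3·4 + 3 —bump→ 5^(5 + 1) + 3·5^3 + 3·5^2 + 3·5 + 3 = 16093 —(−1)→ 16092
16092 —HB5→ 5^(5 + 1) + 3·5^3 + 3·5^2 + 3·5 + 2 —bump→ 6^(6 + 1) + 3·6^3 + 3·6^2 + 3·6 + 2 = 280712 —(−1)→ 280711
280711 —HB6→ 6^(6 + 1) + 3·6^3 + 3·6^2 + 3·6 + 1 —bump→ 7^(7 + 1) + 3·7^3 + 3·7^2 + 3·7 + 1 = 5765999 —(−1)→ 5765998
5765998 —HB7→ 7^(7 + 1) + 3·7^3 + 3·7^2 + 3·7 —bump→ 8^(8 + 1) + 3·8^3 + 3·8^2 + 3·8 = 134219480 —(−1)→ 134219479
134219479 —HB8→ 8^(8 + 1) + 3·8^3 + 3·8^2 + 2·8 + 7 —bump→ 9^(9 + 1) + 3·9^3 + 3·9^2 + 2·9 + 7 = 3486786856 —(−1)→ 3486786855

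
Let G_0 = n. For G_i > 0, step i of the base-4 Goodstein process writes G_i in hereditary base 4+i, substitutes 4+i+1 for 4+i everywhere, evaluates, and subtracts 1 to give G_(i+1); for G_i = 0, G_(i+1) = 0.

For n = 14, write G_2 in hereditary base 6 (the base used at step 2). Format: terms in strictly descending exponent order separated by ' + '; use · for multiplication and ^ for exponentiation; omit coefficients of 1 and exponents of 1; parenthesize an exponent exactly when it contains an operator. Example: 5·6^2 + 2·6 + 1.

step 0: 14 = 3·4 + 2; sub 5 for 4: 3·5 + 2; = 17; G_1 = 17−1 = 16
step 1: 16 = 3·5 + 1; sub 6 for 5: 3·6 + 1; = 19; G_2 = 19−1 = 18

3·6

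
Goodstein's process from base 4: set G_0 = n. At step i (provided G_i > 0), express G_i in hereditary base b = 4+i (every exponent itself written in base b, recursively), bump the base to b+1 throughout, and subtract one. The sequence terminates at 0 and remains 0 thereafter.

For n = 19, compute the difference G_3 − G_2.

12

i=0: 19 = 4^2 + 3 (b=4); 4→5: 5^2 + 3 = 28; 28−1 = 27
i=1: 27 = 5^2 + 2 (b=5); 5→6: 6^2 + 2 = 38; 38−1 = 37
i=2: 37 = 6^2 + 1 (b=6); 6→7: 7^2 + 1 = 50; 50−1 = 49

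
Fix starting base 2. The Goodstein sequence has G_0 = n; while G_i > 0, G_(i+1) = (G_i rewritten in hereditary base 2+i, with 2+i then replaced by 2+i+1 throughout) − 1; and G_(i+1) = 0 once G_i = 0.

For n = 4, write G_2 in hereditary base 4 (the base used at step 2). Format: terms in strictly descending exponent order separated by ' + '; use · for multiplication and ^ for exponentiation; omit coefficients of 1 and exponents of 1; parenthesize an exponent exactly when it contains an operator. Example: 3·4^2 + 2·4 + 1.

(0) 4|_2 = 2^2 ↦ 3^3|_3 = 27 ⇒ 26
(1) 26|_3 = 2·3^2 + 2·3 + 2 ↦ 2·4^2 + 2·4 + 2|_4 = 42 ⇒ 41

2·4^2 + 2·4 + 1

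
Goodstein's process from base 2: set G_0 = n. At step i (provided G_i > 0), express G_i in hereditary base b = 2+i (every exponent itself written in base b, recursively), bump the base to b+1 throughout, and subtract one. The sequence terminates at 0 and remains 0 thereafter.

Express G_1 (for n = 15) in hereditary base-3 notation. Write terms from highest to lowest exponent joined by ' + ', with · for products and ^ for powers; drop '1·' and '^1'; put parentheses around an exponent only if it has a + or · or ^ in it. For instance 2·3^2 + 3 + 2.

(0) 15|_2 = 2^(2 + 1) + 2^2 + 2 + 1 ↦ 3^(3 + 1) + 3^3 + 3 + 1|_3 = 112 ⇒ 111
(1) 111|_3 = 3^(3 + 1) + 3^3 + 3 ↦ 4^(4 + 1) + 4^4 + 4|_4 = 1284 ⇒ 1283

3^(3 + 1) + 3^3 + 3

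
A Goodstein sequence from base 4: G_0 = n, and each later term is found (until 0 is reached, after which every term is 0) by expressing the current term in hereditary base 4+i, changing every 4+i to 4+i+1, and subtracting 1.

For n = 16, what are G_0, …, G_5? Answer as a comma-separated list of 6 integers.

base 4: 16 = 4^2; at 5: 5^2 = 25; next = 24
base 5: 24 = 4·5 + 4; at 6: 4·6 + 4 = 28; next = 27
base 6: 27 = 4·6 + 3; at 7: 4·7 + 3 = 31; next = 30
base 7: 30 = 4·7 + 2; at 8: 4·8 + 2 = 34; next = 33
base 8: 33 = 4·8 + 1; at 9: 4·9 + 1 = 37; next = 36

16, 24, 27, 30, 33, 36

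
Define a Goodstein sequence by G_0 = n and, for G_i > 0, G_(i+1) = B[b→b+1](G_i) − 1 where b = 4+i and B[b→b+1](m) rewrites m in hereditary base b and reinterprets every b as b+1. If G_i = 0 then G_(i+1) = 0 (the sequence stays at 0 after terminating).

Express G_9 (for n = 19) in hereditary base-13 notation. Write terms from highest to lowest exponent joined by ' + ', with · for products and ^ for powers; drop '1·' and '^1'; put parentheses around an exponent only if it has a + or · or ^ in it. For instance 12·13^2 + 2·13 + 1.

7·13 + 2

base 4: 19 = 4^2 + 3; at 5: 5^2 + 3 = 28; next = 27
base 5: 27 = 5^2 + 2; at 6: 6^2 + 2 = 38; next = 37
base 6: 37 = 6^2 + 1; at 7: 7^2 + 1 = 50; next = 49
base 7: 49 = 7^2; at 8: 8^2 = 64; next = 63
base 8: 63 = 7·8 + 7; at 9: 7·9 + 7 = 70; next = 69
base 9: 69 = 7·9 + 6; at 10: 7·10 + 6 = 76; next = 75
base 10: 75 = 7·10 + 5; at 11: 7·11 + 5 = 82; next = 81
base 11: 81 = 7·11 + 4; at 12: 7·12 + 4 = 88; next = 87
base 12: 87 = 7·12 + 3; at 13: 7·13 + 3 = 94; next = 93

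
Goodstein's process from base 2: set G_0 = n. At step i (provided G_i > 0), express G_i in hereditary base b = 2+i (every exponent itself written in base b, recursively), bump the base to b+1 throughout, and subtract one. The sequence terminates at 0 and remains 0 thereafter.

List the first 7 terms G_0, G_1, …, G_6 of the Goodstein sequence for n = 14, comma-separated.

14, 110, 1281, 18750, 326591, 5862840, 134404971

[0] 14 ≡ 2^(2 + 1) + 2^2 + 2 (base 2). Lift 3: 111. −1: 110.
[1] 110 ≡ 3^(3 + 1) + 3^3 + 2 (base 3). Lift 4: 1282. −1: 1281.
[2] 1281 ≡ 4^(4 + 1) + 4^4 + 1 (base 4). Lift 5: 18751. −1: 18750.
[3] 18750 ≡ 5^(5 + 1) + 5^5 (base 5). Lift 6: 326592. −1: 326591.
[4] 326591 ≡ 6^(6 + 1) + 5·6^5 + 5·6^4 + 5·6^3 + 5·6^2 + 5·6 + 5 (base 6). Lift 7: 5862841. −1: 5862840.
[5] 5862840 ≡ 7^(7 + 1) + 5·7^5 + 5·7^4 + 5·7^3 + 5·7^2 + 5·7 + 4 (base 7). Lift 8: 134404972. −1: 134404971.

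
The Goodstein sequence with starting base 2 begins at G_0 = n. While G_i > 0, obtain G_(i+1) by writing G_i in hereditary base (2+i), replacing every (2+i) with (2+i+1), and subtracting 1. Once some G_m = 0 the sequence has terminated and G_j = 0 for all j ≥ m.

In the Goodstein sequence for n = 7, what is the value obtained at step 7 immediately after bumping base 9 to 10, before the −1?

77777776

G_0 = 7. HB_2(7) = 2^2 + 2 + 1. Bump = 31. G_1 = 30.
G_1 = 30. HB_3(30) = 3^3 + 3. Bump = 260. G_2 = 259.
G_2 = 259. HB_4(259) = 4^4 + 3. Bump = 3128. G_3 = 3127.
G_3 = 3127. HB_5(3127) = 5^5 + 2. Bump = 46658. G_4 = 46657.
G_4 = 46657. HB_6(46657) = 6^6 + 1. Bump = 823544. G_5 = 823543.
G_5 = 823543. HB_7(823543) = 7^7. Bump = 16777216. G_6 = 16777215.
G_6 = 16777215. HB_8(16777215) = 7·8^7 + 7·8^6 + 7·8^5 + 7·8^4 + 7·8^3 + 7·8^2 + 7·8 + 7. Bump = 37665880. G_7 = 37665879.
G_7 = 37665879. HB_9(37665879) = 7·9^7 + 7·9^6 + 7·9^5 + 7·9^4 + 7·9^3 + 7·9^2 + 7·9 + 6. Bump = 77777776. G_8 = 77777775.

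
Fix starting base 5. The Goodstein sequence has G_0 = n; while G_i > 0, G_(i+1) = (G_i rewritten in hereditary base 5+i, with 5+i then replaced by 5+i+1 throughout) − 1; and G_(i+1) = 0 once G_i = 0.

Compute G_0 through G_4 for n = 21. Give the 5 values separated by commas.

G_0=21  [base 5] 4·5 + 1  →[5↦6]→  4·6 + 1 = 25  −1 ⇒ G_1=24
G_1=24  [base 6] 4·6  →[6↦7]→  4·7 = 28  −1 ⇒ G_2=27
G_2=27  [base 7] 3·7 + 6  →[7↦8]→  3·8 + 6 = 30  −1 ⇒ G_3=29
G_3=29  [base 8] 3·8 + 5  →[8↦9]→  3·9 + 5 = 32  −1 ⇒ G_4=31

21, 24, 27, 29, 31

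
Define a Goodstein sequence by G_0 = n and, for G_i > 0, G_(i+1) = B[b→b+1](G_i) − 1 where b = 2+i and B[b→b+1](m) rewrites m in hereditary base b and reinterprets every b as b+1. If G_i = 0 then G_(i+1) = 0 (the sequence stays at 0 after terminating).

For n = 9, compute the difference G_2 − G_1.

G_0 = 9. HB_2(9) = 2^(2 + 1) + 1. Bump = 82. G_1 = 81.
G_1 = 81. HB_3(81) = 3^(3 + 1). Bump = 1024. G_2 = 1023.

942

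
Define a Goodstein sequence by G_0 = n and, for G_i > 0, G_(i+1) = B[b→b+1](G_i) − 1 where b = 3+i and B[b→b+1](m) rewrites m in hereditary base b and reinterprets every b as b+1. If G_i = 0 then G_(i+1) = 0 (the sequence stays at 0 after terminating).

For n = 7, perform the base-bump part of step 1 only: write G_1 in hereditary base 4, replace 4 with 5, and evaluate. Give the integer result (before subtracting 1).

10

base 3: 7 = 2·3 + 1; at 4: 2·4 + 1 = 9; next = 8
base 4: 8 = 2·4; at 5: 2·5 = 10; next = 9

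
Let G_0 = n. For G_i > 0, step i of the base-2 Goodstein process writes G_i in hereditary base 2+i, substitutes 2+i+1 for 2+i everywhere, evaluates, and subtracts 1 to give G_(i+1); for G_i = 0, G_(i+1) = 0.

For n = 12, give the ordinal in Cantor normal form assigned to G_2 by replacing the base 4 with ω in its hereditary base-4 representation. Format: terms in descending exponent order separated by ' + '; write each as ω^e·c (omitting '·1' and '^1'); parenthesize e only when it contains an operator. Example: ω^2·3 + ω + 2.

step 0: 12 = 2^(2 + 1) + 2^2; sub 3 for 2: 3^(3 + 1) + 3^3; = 108; G_1 = 108−1 = 107
step 1: 107 = 3^(3 + 1) + 2·3^2 + 2·3 + 2; sub 4 for 3: 4^(4 + 1) + 2·4^2 + 2·4 + 2; = 1066; G_2 = 1066−1 = 1065

ω^(ω + 1) + ω^2·2 + ω·2 + 1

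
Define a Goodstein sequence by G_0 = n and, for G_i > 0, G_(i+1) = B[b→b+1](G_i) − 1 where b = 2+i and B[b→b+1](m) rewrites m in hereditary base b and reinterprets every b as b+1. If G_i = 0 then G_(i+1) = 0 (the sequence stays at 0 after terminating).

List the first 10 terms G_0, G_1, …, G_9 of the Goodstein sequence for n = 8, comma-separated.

8, 80, 553, 6310, 93395, 1647195, 33554571, 774841151, 20000000211, 570623341475

8 —HB2→ 2^(2 + 1) —bump→ 3^(3 + 1) = 81 —(−1)→ 80
80 —HB3→ 2·3^3 + 2·3^2 + 2·3 + 2 —bump→ 2·4^4 + 2·4^2 + 2·4 + 2 = 554 —(−1)→ 553
553 —HB4→ 2·4^4 + 2·4^2 + 2·4 + 1 —bump→ 2·5^5 + 2·5^2 + 2·5 + 1 = 6311 —(−1)→ 6310
6310 —HB5→ 2·5^5 + 2·5^2 + 2·5 —bump→ 2·6^6 + 2·6^2 + 2·6 = 93396 —(−1)→ 93395
93395 —HB6→ 2·6^6 + 2·6^2 + 6 + 5 —bump→ 2·7^7 + 2·7^2 + 7 + 5 = 1647196 —(−1)→ 1647195
1647195 —HB7→ 2·7^7 + 2·7^2 + 7 + 4 —bump→ 2·8^8 + 2·8^2 + 8 + 4 = 33554572 —(−1)→ 33554571
33554571 —HB8→ 2·8^8 + 2·8^2 + 8 + 3 —bump→ 2·9^9 + 2·9^2 + 9 + 3 = 774841152 —(−1)→ 774841151
774841151 —HB9→ 2·9^9 + 2·9^2 + 9 + 2 —bump→ 2·10^10 + 2·10^2 + 10 + 2 = 20000000212 —(−1)→ 20000000211
20000000211 —HB10→ 2·10^10 + 2·10^2 + 10 + 1 —bump→ 2·11^11 + 2·11^2 + 11 + 1 = 570623341476 —(−1)→ 570623341475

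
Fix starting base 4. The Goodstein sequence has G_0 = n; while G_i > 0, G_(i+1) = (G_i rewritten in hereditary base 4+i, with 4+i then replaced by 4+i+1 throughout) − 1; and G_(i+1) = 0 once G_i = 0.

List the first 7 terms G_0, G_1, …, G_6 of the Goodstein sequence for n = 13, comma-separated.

G_0=13  [base 4] 3·4 + 1  →[4↦5]→  3·5 + 1 = 16  −1 ⇒ G_1=15
G_1=15  [base 5] 3·5  →[5↦6]→  3·6 = 18  −1 ⇒ G_2=17
G_2=17  [base 6] 2·6 + 5  →[6↦7]→  2·7 + 5 = 19  −1 ⇒ G_3=18
G_3=18  [base 7] 2·7 + 4  →[7↦8]→  2·8 + 4 = 20  −1 ⇒ G_4=19
G_4=19  [base 8] 2·8 + 3  →[8↦9]→  2·9 + 3 = 21  −1 ⇒ G_5=20
G_5=20  [base 9] 2·9 + 2  →[9↦10]→  2·10 + 2 = 22  −1 ⇒ G_6=21

13, 15, 17, 18, 19, 20, 21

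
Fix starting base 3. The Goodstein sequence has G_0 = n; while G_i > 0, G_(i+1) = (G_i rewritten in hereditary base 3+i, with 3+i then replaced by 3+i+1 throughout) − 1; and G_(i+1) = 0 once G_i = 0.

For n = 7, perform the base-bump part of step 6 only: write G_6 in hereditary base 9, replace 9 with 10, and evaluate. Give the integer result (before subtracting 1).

10

i=0: 7 = 2·3 + 1 (b=3); 3→4: 2·4 + 1 = 9; 9−1 = 8
i=1: 8 = 2·4 (b=4); 4→5: 2·5 = 10; 10−1 = 9
i=2: 9 = 5 + 4 (b=5); 5→6: 6 + 4 = 10; 10−1 = 9
i=3: 9 = 6 + 3 (b=6); 6→7: 7 + 3 = 10; 10−1 = 9
i=4: 9 = 7 + 2 (b=7); 7→8: 8 + 2 = 10; 10−1 = 9
i=5: 9 = 8 + 1 (b=8); 8→9: 9 + 1 = 10; 10−1 = 9
i=6: 9 = 9 (b=9); 9→10: 10 = 10; 10−1 = 9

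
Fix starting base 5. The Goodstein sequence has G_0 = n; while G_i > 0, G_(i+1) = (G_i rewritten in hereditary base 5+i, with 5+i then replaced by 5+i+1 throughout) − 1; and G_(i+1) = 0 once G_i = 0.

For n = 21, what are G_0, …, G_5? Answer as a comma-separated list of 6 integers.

step 0: 21 = 4·5 + 1; sub 6 for 5: 4·6 + 1; = 25; G_1 = 25−1 = 24
step 1: 24 = 4·6; sub 7 for 6: 4·7; = 28; G_2 = 28−1 = 27
step 2: 27 = 3·7 + 6; sub 8 for 7: 3·8 + 6; = 30; G_3 = 30−1 = 29
step 3: 29 = 3·8 + 5; sub 9 for 8: 3·9 + 5; = 32; G_4 = 32−1 = 31
step 4: 31 = 3·9 + 4; sub 10 for 9: 3·10 + 4; = 34; G_5 = 34−1 = 33

21, 24, 27, 29, 31, 33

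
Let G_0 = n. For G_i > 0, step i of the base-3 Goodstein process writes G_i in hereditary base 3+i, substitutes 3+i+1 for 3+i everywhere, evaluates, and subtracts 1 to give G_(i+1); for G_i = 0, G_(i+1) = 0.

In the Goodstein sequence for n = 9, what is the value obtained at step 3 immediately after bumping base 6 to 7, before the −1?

22

step 0: 9 = 3^2; sub 4 for 3: 4^2; = 16; G_1 = 16−1 = 15
step 1: 15 = 3·4 + 3; sub 5 for 4: 3·5 + 3; = 18; G_2 = 18−1 = 17
step 2: 17 = 3·5 + 2; sub 6 for 5: 3·6 + 2; = 20; G_3 = 20−1 = 19
step 3: 19 = 3·6 + 1; sub 7 for 6: 3·7 + 1; = 22; G_4 = 22−1 = 21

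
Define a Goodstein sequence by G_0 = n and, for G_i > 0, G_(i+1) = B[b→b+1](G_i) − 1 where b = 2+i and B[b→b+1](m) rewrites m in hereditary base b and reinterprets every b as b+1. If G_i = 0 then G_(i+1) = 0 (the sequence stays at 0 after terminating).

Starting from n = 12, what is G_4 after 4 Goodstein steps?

280019

i=0: 12 = 2^(2 + 1) + 2^2 (b=2); 2→3: 3^(3 + 1) + 3^3 = 108; 108−1 = 107
i=1: 107 = 3^(3 + 1) + 2·3^2 + 2·3 + 2 (b=3); 3→4: 4^(4 + 1) + 2·4^2 + 2·4 + 2 = 1066; 1066−1 = 1065
i=2: 1065 = 4^(4 + 1) + 2·4^2 + 2·4 + 1 (b=4); 4→5: 5^(5 + 1) + 2·5^2 + 2·5 + 1 = 15686; 15686−1 = 15685
i=3: 15685 = 5^(5 + 1) + 2·5^2 + 2·5 (b=5); 5→6: 6^(6 + 1) + 2·6^2 + 2·6 = 280020; 280020−1 = 280019
i=4: 280019 = 6^(6 + 1) + 2·6^2 + 6 + 5 (b=6); 6→7: 7^(7 + 1) + 2·7^2 + 7 + 5 = 5764911; 5764911−1 = 5764910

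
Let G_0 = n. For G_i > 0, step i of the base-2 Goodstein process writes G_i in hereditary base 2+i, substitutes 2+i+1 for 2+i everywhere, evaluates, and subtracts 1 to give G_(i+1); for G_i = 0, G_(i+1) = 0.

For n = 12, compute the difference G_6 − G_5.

128452957

12 —HB2→ 2^(2 + 1) + 2^2 —bump→ 3^(3 + 1) + 3^3 = 108 —(−1)→ 107
107 —HB3→ 3^(3 + 1) + 2·3^2 + 2·3 + 2 —bump→ 4^(4 + 1) + 2·4^2 + 2·4 + 2 = 1066 —(−1)→ 1065
1065 —HB4→ 4^(4 + 1) + 2·4^2 + 2·4 + 1 —bump→ 5^(5 + 1) + 2·5^2 + 2·5 + 1 = 15686 —(−1)→ 15685
15685 —HB5→ 5^(5 + 1) + 2·5^2 + 2·5 —bump→ 6^(6 + 1) + 2·6^2 + 2·6 = 280020 —(−1)→ 280019
280019 —HB6→ 6^(6 + 1) + 2·6^2 + 6 + 5 —bump→ 7^(7 + 1) + 2·7^2 + 7 + 5 = 5764911 —(−1)→ 5764910
5764910 —HB7→ 7^(7 + 1) + 2·7^2 + 7 + 4 —bump→ 8^(8 + 1) + 2·8^2 + 8 + 4 = 134217868 —(−1)→ 134217867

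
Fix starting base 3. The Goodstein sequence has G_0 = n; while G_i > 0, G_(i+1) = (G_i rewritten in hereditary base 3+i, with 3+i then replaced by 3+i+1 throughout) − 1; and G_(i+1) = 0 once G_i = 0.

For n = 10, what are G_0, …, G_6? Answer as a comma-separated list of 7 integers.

G_0 = 10. HB_3(10) = 3^2 + 1. Bump = 17. G_1 = 16.
G_1 = 16. HB_4(16) = 4^2. Bump = 25. G_2 = 24.
G_2 = 24. HB_5(24) = 4·5 + 4. Bump = 28. G_3 = 27.
G_3 = 27. HB_6(27) = 4·6 + 3. Bump = 31. G_4 = 30.
G_4 = 30. HB_7(30) = 4·7 + 2. Bump = 34. G_5 = 33.
G_5 = 33. HB_8(33) = 4·8 + 1. Bump = 37. G_6 = 36.

10, 16, 24, 27, 30, 33, 36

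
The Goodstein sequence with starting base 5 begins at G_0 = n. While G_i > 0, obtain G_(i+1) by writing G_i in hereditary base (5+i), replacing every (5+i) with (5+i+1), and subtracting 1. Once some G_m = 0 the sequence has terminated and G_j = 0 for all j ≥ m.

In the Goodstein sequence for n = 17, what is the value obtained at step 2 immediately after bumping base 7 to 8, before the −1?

24

step 0: 17 = 3·5 + 2; sub 6 for 5: 3·6 + 2; = 20; G_1 = 20−1 = 19
step 1: 19 = 3·6 + 1; sub 7 for 6: 3·7 + 1; = 22; G_2 = 22−1 = 21
step 2: 21 = 3·7; sub 8 for 7: 3·8; = 24; G_3 = 24−1 = 23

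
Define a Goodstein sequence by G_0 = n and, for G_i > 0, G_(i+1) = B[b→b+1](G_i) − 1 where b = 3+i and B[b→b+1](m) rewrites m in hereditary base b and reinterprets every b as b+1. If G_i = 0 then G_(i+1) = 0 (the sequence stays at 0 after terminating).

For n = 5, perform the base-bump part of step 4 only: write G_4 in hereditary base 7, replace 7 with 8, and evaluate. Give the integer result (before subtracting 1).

4

5 —HB3→ 3 + 2 —bump→ 4 + 2 = 6 —(−1)→ 5
5 —HB4→ 4 + 1 —bump→ 5 + 1 = 6 —(−1)→ 5
5 —HB5→ 5 —bump→ 6 = 6 —(−1)→ 5
5 —HB6→ 5 —bump→ 5 = 5 —(−1)→ 4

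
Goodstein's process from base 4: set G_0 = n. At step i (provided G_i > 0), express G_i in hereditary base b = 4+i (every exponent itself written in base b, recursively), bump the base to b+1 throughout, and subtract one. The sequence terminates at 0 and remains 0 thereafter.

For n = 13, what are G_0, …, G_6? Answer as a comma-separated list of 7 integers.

13, 15, 17, 18, 19, 20, 21

13 —HB4→ 3·4 + 1 —bump→ 3·5 + 1 = 16 —(−1)→ 15
15 —HB5→ 3·5 —bump→ 3·6 = 18 —(−1)→ 17
17 —HB6→ 2·6 + 5 —bump→ 2·7 + 5 = 19 —(−1)→ 18
18 —HB7→ 2·7 + 4 —bump→ 2·8 + 4 = 20 —(−1)→ 19
19 —HB8→ 2·8 + 3 —bump→ 2·9 + 3 = 21 —(−1)→ 20
20 —HB9→ 2·9 + 2 —bump→ 2·10 + 2 = 22 —(−1)→ 21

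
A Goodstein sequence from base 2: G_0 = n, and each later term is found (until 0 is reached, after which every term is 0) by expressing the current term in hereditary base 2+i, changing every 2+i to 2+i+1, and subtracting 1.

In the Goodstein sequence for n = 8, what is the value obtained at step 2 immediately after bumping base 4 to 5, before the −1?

(0) 8|_2 = 2^(2 + 1) ↦ 3^(3 + 1)|_3 = 81 ⇒ 80
(1) 80|_3 = 2·3^3 + 2·3^2 + 2·3 + 2 ↦ 2·4^4 + 2·4^2 + 2·4 + 2|_4 = 554 ⇒ 553
(2) 553|_4 = 2·4^4 + 2·4^2 + 2·4 + 1 ↦ 2·5^5 + 2·5^2 + 2·5 + 1|_5 = 6311 ⇒ 6310

6311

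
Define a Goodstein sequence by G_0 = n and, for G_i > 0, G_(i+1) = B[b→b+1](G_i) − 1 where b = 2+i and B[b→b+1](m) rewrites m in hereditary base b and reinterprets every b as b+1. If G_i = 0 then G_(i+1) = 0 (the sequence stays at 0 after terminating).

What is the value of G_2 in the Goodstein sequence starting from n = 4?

step 0: 4 = 2^2; sub 3 for 2: 3^3; = 27; G_1 = 27−1 = 26
step 1: 26 = 2·3^2 + 2·3 + 2; sub 4 for 3: 2·4^2 + 2·4 + 2; = 42; G_2 = 42−1 = 41
step 2: 41 = 2·4^2 + 2·4 + 1; sub 5 for 4: 2·5^2 + 2·5 + 1; = 61; G_3 = 61−1 = 60

41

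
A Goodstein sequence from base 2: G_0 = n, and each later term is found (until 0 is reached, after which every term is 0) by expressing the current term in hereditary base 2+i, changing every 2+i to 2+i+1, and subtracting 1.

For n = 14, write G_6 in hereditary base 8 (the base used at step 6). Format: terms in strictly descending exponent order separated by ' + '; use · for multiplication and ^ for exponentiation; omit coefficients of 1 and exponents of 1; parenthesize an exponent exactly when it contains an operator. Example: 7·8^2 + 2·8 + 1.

G_0=14  [base 2] 2^(2 + 1) + 2^2 + 2  →[2↦3]→  3^(3 + 1) + 3^3 + 3 = 111  −1 ⇒ G_1=110
G_1=110  [base 3] 3^(3 + 1) + 3^3 + 2  →[3↦4]→  4^(4 + 1) + 4^4 + 2 = 1282  −1 ⇒ G_2=1281
G_2=1281  [base 4] 4^(4 + 1) + 4^4 + 1  →[4↦5]→  5^(5 + 1) + 5^5 + 1 = 18751  −1 ⇒ G_3=18750
G_3=18750  [base 5] 5^(5 + 1) + 5^5  →[5↦6]→  6^(6 + 1) + 6^6 = 326592  −1 ⇒ G_4=326591
G_4=326591  [base 6] 6^(6 + 1) + 5·6^5 + 5·6^4 + 5·6^3 + 5·6^2 + 5·6 + 5  →[6↦7]→  7^(7 + 1) + 5·7^5 + 5·7^4 + 5·7^3 + 5·7^2 + 5·7 + 5 = 5862841  −1 ⇒ G_5=5862840
G_5=5862840  [base 7] 7^(7 + 1) + 5·7^5 + 5·7^4 + 5·7^3 + 5·7^2 + 5·7 + 4  →[7↦8]→  8^(8 + 1) + 5·8^5 + 5·8^4 + 5·8^3 + 5·8^2 + 5·8 + 4 = 134404972  −1 ⇒ G_6=134404971

8^(8 + 1) + 5·8^5 + 5·8^4 + 5·8^3 + 5·8^2 + 5·8 + 3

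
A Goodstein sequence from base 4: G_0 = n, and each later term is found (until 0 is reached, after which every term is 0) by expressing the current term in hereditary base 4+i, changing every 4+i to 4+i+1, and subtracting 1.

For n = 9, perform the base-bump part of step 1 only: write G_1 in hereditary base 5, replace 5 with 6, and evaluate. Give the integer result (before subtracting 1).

12

base 4: 9 = 2·4 + 1; at 5: 2·5 + 1 = 11; next = 10
base 5: 10 = 2·5; at 6: 2·6 = 12; next = 11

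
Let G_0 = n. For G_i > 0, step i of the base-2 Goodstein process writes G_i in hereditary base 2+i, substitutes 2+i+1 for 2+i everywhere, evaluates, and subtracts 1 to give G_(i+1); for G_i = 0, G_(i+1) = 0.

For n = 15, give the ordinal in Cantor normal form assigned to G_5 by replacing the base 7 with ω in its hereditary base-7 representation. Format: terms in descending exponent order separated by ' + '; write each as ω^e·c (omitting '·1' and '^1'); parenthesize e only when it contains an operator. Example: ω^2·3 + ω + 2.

G_0=15  [base 2] 2^(2 + 1) + 2^2 + 2 + 1  →[2↦3]→  3^(3 + 1) + 3^3 + 3 + 1 = 112  −1 ⇒ G_1=111
G_1=111  [base 3] 3^(3 + 1) + 3^3 + 3  →[3↦4]→  4^(4 + 1) + 4^4 + 4 = 1284  −1 ⇒ G_2=1283
G_2=1283  [base 4] 4^(4 + 1) + 4^4 + 3  →[4↦5]→  5^(5 + 1) + 5^5 + 3 = 18753  −1 ⇒ G_3=18752
G_3=18752  [base 5] 5^(5 + 1) + 5^5 + 2  →[5↦6]→  6^(6 + 1) + 6^6 + 2 = 326594  −1 ⇒ G_4=326593
G_4=326593  [base 6] 6^(6 + 1) + 6^6 + 1  →[6↦7]→  7^(7 + 1) + 7^7 + 1 = 6588345  −1 ⇒ G_5=6588344
G_5=6588344  [base 7] 7^(7 + 1) + 7^7  →[7↦8]→  8^(8 + 1) + 8^8 = 150994944  −1 ⇒ G_6=150994943

ω^(ω + 1) + ω^ω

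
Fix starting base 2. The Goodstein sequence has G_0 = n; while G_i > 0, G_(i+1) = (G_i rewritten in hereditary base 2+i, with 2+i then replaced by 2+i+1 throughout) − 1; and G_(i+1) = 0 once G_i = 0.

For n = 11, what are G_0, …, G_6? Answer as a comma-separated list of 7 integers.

G_0 = 11. HB_2(11) = 2^(2 + 1) + 2 + 1. Bump = 85. G_1 = 84.
G_1 = 84. HB_3(84) = 3^(3 + 1) + 3. Bump = 1028. G_2 = 1027.
G_2 = 1027. HB_4(1027) = 4^(4 + 1) + 3. Bump = 15628. G_3 = 15627.
G_3 = 15627. HB_5(15627) = 5^(5 + 1) + 2. Bump = 279938. G_4 = 279937.
G_4 = 279937. HB_6(279937) = 6^(6 + 1) + 1. Bump = 5764802. G_5 = 5764801.
G_5 = 5764801. HB_7(5764801) = 7^(7 + 1). Bump = 134217728. G_6 = 134217727.

11, 84, 1027, 15627, 279937, 5764801, 134217727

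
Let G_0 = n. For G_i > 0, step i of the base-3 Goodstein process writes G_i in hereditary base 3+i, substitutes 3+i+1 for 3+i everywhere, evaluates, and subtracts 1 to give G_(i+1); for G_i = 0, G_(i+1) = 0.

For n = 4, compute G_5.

1

4 —HB3→ 3 + 1 —bump→ 4 + 1 = 5 —(−1)→ 4
4 —HB4→ 4 —bump→ 5 = 5 —(−1)→ 4
4 —HB5→ 4 —bump→ 4 = 4 —(−1)→ 3
3 —HB6→ 3 —bump→ 3 = 3 —(−1)→ 2
2 —HB7→ 2 —bump→ 2 = 2 —(−1)→ 1
1 —HB8→ 1 —bump→ 1 = 1 —(−1)→ 0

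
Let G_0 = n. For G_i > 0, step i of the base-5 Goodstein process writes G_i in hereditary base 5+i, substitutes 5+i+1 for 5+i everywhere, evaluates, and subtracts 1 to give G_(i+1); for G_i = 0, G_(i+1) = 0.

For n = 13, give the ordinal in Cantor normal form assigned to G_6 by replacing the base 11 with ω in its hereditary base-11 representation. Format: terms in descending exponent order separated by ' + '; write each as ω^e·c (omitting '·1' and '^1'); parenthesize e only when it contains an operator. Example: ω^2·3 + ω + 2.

ω + 6

G_0=13  [base 5] 2·5 + 3  →[5↦6]→  2·6 + 3 = 15  −1 ⇒ G_1=14
G_1=14  [base 6] 2·6 + 2  →[6↦7]→  2·7 + 2 = 16  −1 ⇒ G_2=15
G_2=15  [base 7] 2·7 + 1  →[7↦8]→  2·8 + 1 = 17  −1 ⇒ G_3=16
G_3=16  [base 8] 2·8  →[8↦9]→  2·9 = 18  −1 ⇒ G_4=17
G_4=17  [base 9] 9 + 8  →[9↦10]→  10 + 8 = 18  −1 ⇒ G_5=17
G_5=17  [base 10] 10 + 7  →[10↦11]→  11 + 7 = 18  −1 ⇒ G_6=17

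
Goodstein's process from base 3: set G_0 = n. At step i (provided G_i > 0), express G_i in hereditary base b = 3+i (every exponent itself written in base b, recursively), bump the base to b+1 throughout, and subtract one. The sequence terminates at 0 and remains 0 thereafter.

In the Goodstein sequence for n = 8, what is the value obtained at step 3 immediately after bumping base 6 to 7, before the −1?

step 0: 8 = 2·3 + 2; sub 4 for 3: 2·4 + 2; = 10; G_1 = 10−1 = 9
step 1: 9 = 2·4 + 1; sub 5 for 4: 2·5 + 1; = 11; G_2 = 11−1 = 10
step 2: 10 = 2·5; sub 6 for 5: 2·6; = 12; G_3 = 12−1 = 11
step 3: 11 = 6 + 5; sub 7 for 6: 7 + 5; = 12; G_4 = 12−1 = 11

12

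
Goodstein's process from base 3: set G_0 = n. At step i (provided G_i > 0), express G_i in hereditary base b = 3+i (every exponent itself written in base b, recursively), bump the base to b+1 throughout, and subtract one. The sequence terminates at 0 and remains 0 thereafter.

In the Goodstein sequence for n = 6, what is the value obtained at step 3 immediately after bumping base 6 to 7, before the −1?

G_0 = 6. HB_3(6) = 2·3. Bump = 8. G_1 = 7.
G_1 = 7. HB_4(7) = 4 + 3. Bump = 8. G_2 = 7.
G_2 = 7. HB_5(7) = 5 + 2. Bump = 8. G_3 = 7.
G_3 = 7. HB_6(7) = 6 + 1. Bump = 8. G_4 = 7.

8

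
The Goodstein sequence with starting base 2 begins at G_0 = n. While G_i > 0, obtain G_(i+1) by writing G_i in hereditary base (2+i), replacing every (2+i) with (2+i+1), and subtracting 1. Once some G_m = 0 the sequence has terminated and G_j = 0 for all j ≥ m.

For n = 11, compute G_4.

G_0 = 11. HB_2(11) = 2^(2 + 1) + 2 + 1. Bump = 85. G_1 = 84.
G_1 = 84. HB_3(84) = 3^(3 + 1) + 3. Bump = 1028. G_2 = 1027.
G_2 = 1027. HB_4(1027) = 4^(4 + 1) + 3. Bump = 15628. G_3 = 15627.
G_3 = 15627. HB_5(15627) = 5^(5 + 1) + 2. Bump = 279938. G_4 = 279937.
G_4 = 279937. HB_6(279937) = 6^(6 + 1) + 1. Bump = 5764802. G_5 = 5764801.

279937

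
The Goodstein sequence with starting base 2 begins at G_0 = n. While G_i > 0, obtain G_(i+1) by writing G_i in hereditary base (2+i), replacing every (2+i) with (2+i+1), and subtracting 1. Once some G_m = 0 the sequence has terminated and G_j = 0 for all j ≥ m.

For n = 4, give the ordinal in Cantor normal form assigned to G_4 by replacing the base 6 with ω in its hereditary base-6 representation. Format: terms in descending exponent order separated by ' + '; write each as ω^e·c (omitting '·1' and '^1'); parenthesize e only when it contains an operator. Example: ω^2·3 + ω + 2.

base 2: 4 = 2^2; at 3: 3^3 = 27; next = 26
base 3: 26 = 2·3^2 + 2·3 + 2; at 4: 2·4^2 + 2·4 + 2 = 42; next = 41
base 4: 41 = 2·4^2 + 2·4 + 1; at 5: 2·5^2 + 2·5 + 1 = 61; next = 60
base 5: 60 = 2·5^2 + 2·5; at 6: 2·6^2 + 2·6 = 84; next = 83
base 6: 83 = 2·6^2 + 6 + 5; at 7: 2·7^2 + 7 + 5 = 110; next = 109

ω^2·2 + ω + 5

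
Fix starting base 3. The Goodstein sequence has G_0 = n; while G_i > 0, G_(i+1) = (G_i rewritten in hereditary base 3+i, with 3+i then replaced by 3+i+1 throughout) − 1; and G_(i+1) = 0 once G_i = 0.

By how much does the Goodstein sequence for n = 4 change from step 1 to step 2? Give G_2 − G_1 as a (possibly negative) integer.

0

step 0: 4 = 3 + 1; sub 4 for 3: 4 + 1; = 5; G_1 = 5−1 = 4
step 1: 4 = 4; sub 5 for 4: 5; = 5; G_2 = 5−1 = 4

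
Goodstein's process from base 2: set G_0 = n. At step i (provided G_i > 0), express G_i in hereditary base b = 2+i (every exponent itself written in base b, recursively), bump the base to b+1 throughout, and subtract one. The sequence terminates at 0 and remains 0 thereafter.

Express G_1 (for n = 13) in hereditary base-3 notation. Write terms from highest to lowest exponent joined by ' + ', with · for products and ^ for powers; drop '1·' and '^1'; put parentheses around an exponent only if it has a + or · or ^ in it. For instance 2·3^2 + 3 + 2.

G_0 = 13. HB_2(13) = 2^(2 + 1) + 2^2 + 1. Bump = 109. G_1 = 108.
G_1 = 108. HB_3(108) = 3^(3 + 1) + 3^3. Bump = 1280. G_2 = 1279.

3^(3 + 1) + 3^3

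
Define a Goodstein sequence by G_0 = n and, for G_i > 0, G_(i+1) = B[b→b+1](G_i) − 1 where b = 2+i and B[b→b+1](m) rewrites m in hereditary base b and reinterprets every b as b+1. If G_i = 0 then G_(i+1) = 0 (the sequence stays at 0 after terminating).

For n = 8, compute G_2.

553

[0] 8 ≡ 2^(2 + 1) (base 2). Lift 3: 81. −1: 80.
[1] 80 ≡ 2·3^3 + 2·3^2 + 2·3 + 2 (base 3). Lift 4: 554. −1: 553.
[2] 553 ≡ 2·4^4 + 2·4^2 + 2·4 + 1 (base 4). Lift 5: 6311. −1: 6310.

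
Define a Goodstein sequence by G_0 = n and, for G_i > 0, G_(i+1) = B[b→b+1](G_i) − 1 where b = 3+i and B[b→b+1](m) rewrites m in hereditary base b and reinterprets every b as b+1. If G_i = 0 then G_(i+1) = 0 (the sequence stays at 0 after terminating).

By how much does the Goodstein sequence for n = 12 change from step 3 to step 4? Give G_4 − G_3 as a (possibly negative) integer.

12

step 0: 12 = 3^2 + 3; sub 4 for 3: 4^2 + 4; = 20; G_1 = 20−1 = 19
step 1: 19 = 4^2 + 3; sub 5 for 4: 5^2 + 3; = 28; G_2 = 28−1 = 27
step 2: 27 = 5^2 + 2; sub 6 for 5: 6^2 + 2; = 38; G_3 = 38−1 = 37
step 3: 37 = 6^2 + 1; sub 7 for 6: 7^2 + 1; = 50; G_4 = 50−1 = 49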